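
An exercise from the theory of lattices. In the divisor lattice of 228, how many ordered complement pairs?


Complement pair (a,b): a meet b = bottom, a join b = top.
Here: gcd(a,b)=1 and lcm(a,b)=228, i.e. a*b=228 with a,b coprime.
Pairs found: (1,228), (3,76), (4,57), (12,19), ... (4 more)
Total ordered pairs: 8


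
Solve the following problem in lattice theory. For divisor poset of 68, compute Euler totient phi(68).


phi(n) = n * prod_{p|n} (1 - 1/p).
Prime divisors of 68: [2, 17]
phi(68) = 68 * (1 - 1/2) * (1 - 1/17)
phi(68) = 32


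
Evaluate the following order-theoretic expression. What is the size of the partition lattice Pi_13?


B(n) = number of set partitions of an n-element set.
B(n) satisfies the recurrence: B(n+1) = sum_k C(n,k)*B(k).
B(13) = 27644437


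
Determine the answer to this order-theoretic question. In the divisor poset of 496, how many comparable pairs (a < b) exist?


A comparable pair {a,b} has a < b or b < a in the order.
Count unordered pairs where one element is strictly below the other.
Examples: {1,2}, {1,4}, {1,8}, {1,16}, ...
Total comparable pairs: 35


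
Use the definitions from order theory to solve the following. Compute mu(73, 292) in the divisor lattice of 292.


In a divisor lattice, mu(a,b) = mu(b/a) where mu is the classical Mobius function.
b/a = 292/73 = 4
Prime factorization of 4: primes [2]
4 is not squarefree, so mu(4) = 0


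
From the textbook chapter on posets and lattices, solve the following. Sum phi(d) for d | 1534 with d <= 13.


Divisors of 1534 up to 13: [1, 2, 13]
phi values: [1, 1, 12]
Sum = 14


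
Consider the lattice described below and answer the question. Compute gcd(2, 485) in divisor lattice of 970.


In a divisor lattice, meet = gcd (greatest common divisor).
By Euclidean algorithm or factoring: gcd(2,485) = 1


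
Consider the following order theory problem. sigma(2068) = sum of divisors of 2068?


sigma(n) = sum of divisors.
Divisors of 2068: [1, 2, 4, 11, 22, 44, 47, 94, 188, 517, 1034, 2068]
Sum = 4032


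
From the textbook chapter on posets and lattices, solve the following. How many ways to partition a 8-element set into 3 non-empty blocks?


S(n,k) = k*S(n-1,k) + S(n-1,k-1).
S(7,3) = 301, S(7,2) = 63
S(8,3) = 3*301 + 63 = 903 + 63
S(8,3) = 966


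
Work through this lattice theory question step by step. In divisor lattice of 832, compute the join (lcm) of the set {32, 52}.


In a divisor lattice, join = lcm (least common multiple).
Compute lcm iteratively: start with first element, then lcm(current, next).
Elements: [32, 52]
lcm(32,52) = 416
Final lcm = 416


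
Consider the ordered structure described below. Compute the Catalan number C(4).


C(n) = C(2n, n) / (n+1).
C(8, 4) = 70
C(4) = 70 / 5 = 14


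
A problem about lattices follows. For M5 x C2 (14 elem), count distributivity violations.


Distributive law: a ^ (b v c) = (a ^ b) v (a ^ c).
Check all 14^3 = 2744 ordered triples (a,b,c).
  e.g. a=(a1,0), b=(a2,0), c=(a3,0): lhs=(a1,0) != rhs=(0,0)
  e.g. a=(a1,0), b=(a2,0), c=(a3,1): lhs=(a1,0) != rhs=(0,0)
Total violating triples: 480


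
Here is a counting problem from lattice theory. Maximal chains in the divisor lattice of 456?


A maximal chain goes from the minimum element to a maximal element via cover relations.
Counting all min-to-max paths in the cover graph.
Total maximal chains: 20


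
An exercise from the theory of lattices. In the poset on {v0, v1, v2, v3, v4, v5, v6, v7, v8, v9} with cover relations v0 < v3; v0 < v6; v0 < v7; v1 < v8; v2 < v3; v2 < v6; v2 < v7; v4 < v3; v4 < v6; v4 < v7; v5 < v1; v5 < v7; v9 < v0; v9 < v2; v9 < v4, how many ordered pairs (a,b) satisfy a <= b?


The order relation is {(a,b) : a <= b}, reflexive so it includes (a,a).
Examples: (v0,v0), (v0,v3), (v0,v6), (v0,v7), (v1,v1), ...
Total ordered pairs: 29


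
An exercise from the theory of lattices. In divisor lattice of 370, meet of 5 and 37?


In a divisor lattice, meet = gcd (greatest common divisor).
By Euclidean algorithm or factoring: gcd(5,37) = 1


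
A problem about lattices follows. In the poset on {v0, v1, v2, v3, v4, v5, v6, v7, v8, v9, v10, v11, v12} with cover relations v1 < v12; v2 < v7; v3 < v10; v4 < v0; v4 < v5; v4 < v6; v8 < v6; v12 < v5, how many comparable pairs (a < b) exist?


A comparable pair {a,b} has a < b or b < a in the order.
Count unordered pairs where one element is strictly below the other.
Examples: {v0,v4}, {v1,v5}, {v1,v12}, {v2,v7}, ...
Total comparable pairs: 9


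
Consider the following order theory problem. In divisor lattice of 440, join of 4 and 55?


In a divisor lattice, join = lcm (least common multiple).
gcd(4,55) = 1
lcm(4,55) = 4*55/gcd = 220/1 = 220


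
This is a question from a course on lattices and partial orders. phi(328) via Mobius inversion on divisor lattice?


phi(n) = n * prod_{p|n} (1 - 1/p).
Prime divisors of 328: [2, 41]
phi(328) = 328 * (1 - 1/2) * (1 - 1/41)
phi(328) = 160


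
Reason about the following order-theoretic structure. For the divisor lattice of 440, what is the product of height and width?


Height = length of longest chain minus 1; width = size of largest antichain.
A maximum chain: 1 | 11 | 55 | 110 | 220 | 440  (height 5).
A maximum antichain: {4, 10, 22, 55}  (width 4).
Product = 5 * 4 = 20


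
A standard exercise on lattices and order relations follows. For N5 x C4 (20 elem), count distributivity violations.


Distributive law: a ^ (b v c) = (a ^ b) v (a ^ c).
Check all 20^3 = 8000 ordered triples (a,b,c).
  e.g. a=(b,0), b=(a,0), c=(c,0): lhs=(b,0) != rhs=(a,0)
  e.g. a=(b,0), b=(a,0), c=(c,1): lhs=(b,0) != rhs=(a,0)
Total violating triples: 128


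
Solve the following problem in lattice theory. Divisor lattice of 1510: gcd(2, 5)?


Meet=gcd.
gcd(2,5)=1


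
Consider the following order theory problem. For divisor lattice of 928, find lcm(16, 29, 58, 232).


In a divisor lattice, join = lcm (least common multiple).
Compute lcm iteratively: start with first element, then lcm(current, next).
Elements: [16, 29, 58, 232]
lcm(16,29) = 464
lcm(464,58) = 464
lcm(464,232) = 464
Final lcm = 464


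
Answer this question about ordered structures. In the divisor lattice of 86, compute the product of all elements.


Divisors of 86: [1, 2, 43, 86]
Product = n^(d(n)/2) = 86^(4/2)
Product = 7396


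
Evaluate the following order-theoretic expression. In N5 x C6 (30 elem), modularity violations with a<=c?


Modular law: if a <= c then a v (b ^ c) = (a v b) ^ c.
Check all triples (a,b,c) with a <= c among 30 elements.
  e.g. a=(a,0), b=(c,0), c=(b,0): lhs=(a,0) != rhs=(b,0)
  e.g. a=(a,0), b=(c,1), c=(b,0): lhs=(a,0) != rhs=(b,0)
Total violating triples: 126


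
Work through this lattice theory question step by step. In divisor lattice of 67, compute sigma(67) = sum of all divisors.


sigma(n) = sum of divisors.
Divisors of 67: [1, 67]
Sum = 68


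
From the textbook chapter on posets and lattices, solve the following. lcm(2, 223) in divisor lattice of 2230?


Join=lcm.
gcd(2,223)=1
lcm=446


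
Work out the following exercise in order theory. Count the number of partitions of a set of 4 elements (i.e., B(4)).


B(n) = number of set partitions of an n-element set.
B(n) satisfies the recurrence: B(n+1) = sum_k C(n,k)*B(k).
B(4) = 15


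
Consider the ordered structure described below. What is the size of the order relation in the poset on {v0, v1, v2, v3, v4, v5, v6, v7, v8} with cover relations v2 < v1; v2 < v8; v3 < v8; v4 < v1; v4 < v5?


The order relation is {(a,b) : a <= b}, reflexive so it includes (a,a).
Examples: (v0,v0), (v1,v1), (v2,v1), (v2,v2), (v2,v8), ...
Total ordered pairs: 14


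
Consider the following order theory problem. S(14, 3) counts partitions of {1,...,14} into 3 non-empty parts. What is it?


S(n,k) = k*S(n-1,k) + S(n-1,k-1).
S(13,3) = 261625, S(13,2) = 4095
S(14,3) = 3*261625 + 4095 = 784875 + 4095
S(14,3) = 788970


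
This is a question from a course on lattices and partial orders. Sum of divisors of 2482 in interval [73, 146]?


Interval [73,146] in divisors of 2482: [73, 146]
Sum = 219


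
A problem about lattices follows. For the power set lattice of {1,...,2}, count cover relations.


A cover relation a -< b holds when a < b with no c strictly between.
Cover relations:
  {} -< {1}
  {} -< {2}
  {1} -< {1,2}
  {2} -< {1,2}
Total: 4


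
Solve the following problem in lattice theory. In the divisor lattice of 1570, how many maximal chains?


A maximal chain goes from the minimum element to a maximal element via cover relations.
Counting all min-to-max paths in the cover graph.
Total maximal chains: 6


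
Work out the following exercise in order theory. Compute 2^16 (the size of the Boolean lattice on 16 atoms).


Power set = 2^n.
2^16 = 65536


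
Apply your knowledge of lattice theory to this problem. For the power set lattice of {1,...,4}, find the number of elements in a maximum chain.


A chain is a totally ordered subset; we count the number of elements in a maximum chain.
Compute, for each element x, the size of the longest chain ending at x:
  {}: 1
  {1}: 2
  {2}: 2
  {3}: 2
  {4}: 2
  {1,2}: 3
  ...
A maximum chain: {} < {1} < {1,2} < {1,2,3} < {1,2,3,4}
Number of elements in the longest chain: 5


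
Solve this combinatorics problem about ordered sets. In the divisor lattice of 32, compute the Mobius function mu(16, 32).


In a divisor lattice, mu(a,b) = mu(b/a) where mu is the classical Mobius function.
b/a = 32/16 = 2
Prime factorization of 2: primes [2]
2 is squarefree with 1 prime factor(s), so mu(2) = (-1)^1 = -1


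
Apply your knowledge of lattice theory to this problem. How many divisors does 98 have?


Divisors of 98: [1, 2, 7, 14, 49, 98]
Count: 6


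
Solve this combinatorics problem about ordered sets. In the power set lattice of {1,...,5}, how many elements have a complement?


An element a is complemented if some b has a meet b = bottom, a join b = top.
every subset A has complement S\A, so all elements are complemented.
Complemented elements: {}, {1}, {2}, {3}, {4}, {5}, ... (26 more)
Count: 32


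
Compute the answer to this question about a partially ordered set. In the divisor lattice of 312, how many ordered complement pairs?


Complement pair (a,b): a meet b = bottom, a join b = top.
Here: gcd(a,b)=1 and lcm(a,b)=312, i.e. a*b=312 with a,b coprime.
Pairs found: (1,312), (3,104), (8,39), (13,24), ... (4 more)
Total ordered pairs: 8


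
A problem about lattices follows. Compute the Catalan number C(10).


C(n) = C(2n, n) / (n+1).
C(20, 10) = 184756
C(10) = 184756 / 11 = 16796


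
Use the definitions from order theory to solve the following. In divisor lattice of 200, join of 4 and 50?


In a divisor lattice, join = lcm (least common multiple).
gcd(4,50) = 2
lcm(4,50) = 4*50/gcd = 200/2 = 100


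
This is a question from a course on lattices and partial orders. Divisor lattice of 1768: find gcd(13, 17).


In a divisor lattice, meet = gcd (greatest common divisor).
By Euclidean algorithm or factoring: gcd(13,17) = 1


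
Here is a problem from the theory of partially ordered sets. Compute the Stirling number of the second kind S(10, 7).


S(n,k) = k*S(n-1,k) + S(n-1,k-1).
S(9,7) = 462, S(9,6) = 2646
S(10,7) = 7*462 + 2646 = 3234 + 2646
S(10,7) = 5880


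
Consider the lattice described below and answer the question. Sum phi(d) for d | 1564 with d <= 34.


Divisors of 1564 up to 34: [1, 2, 4, 17, 23, 34]
phi values: [1, 1, 2, 16, 22, 16]
Sum = 58


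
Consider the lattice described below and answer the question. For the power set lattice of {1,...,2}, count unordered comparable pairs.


A comparable pair {a,b} has a < b or b < a in the order.
Count unordered pairs where one element is strictly below the other.
Examples: {{},{1}}, {{},{2}}, {{},{1,2}}, {{1},{1,2}}, ...
Total comparable pairs: 5


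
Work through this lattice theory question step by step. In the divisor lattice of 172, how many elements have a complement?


An element a is complemented if some b has a meet b = bottom, a join b = top.
a is complemented iff gcd(a, n/a)=1, i.e. a is a unitary divisor of 172.
Complemented elements: 1, 4, 43, 172
Count: 4


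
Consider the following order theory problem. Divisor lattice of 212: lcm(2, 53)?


Join=lcm.
gcd(2,53)=1
lcm=106


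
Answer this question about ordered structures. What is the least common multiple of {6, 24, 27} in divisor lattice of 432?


In a divisor lattice, join = lcm (least common multiple).
Compute lcm iteratively: start with first element, then lcm(current, next).
Elements: [6, 24, 27]
lcm(6,24) = 24
lcm(24,27) = 216
Final lcm = 216


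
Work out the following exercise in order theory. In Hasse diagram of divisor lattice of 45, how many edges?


A cover relation a -< b holds when a < b with no c strictly between.
Cover relations:
  1 -< 3
  1 -< 5
  3 -< 9
  3 -< 15
  5 -< 15
  9 -< 45
  15 -< 45
Total: 7


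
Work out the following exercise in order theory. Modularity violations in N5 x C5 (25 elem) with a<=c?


Modular law: if a <= c then a v (b ^ c) = (a v b) ^ c.
Check all triples (a,b,c) with a <= c among 25 elements.
  e.g. a=(a,0), b=(c,0), c=(b,0): lhs=(a,0) != rhs=(b,0)
  e.g. a=(a,0), b=(c,1), c=(b,0): lhs=(a,0) != rhs=(b,0)
Total violating triples: 75


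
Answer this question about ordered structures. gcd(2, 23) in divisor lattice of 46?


Meet=gcd.
gcd(2,23)=1


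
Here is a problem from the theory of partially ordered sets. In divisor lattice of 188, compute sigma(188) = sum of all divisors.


sigma(n) = sum of divisors.
Divisors of 188: [1, 2, 4, 47, 94, 188]
Sum = 336


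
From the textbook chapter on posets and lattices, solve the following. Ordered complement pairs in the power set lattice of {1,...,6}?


Complement pair (a,b): a meet b = bottom, a join b = top.
Here: A intersect B = {} and A union B = {1,...,6}.
Pairs found: ({},{1,2,3,4,5,6}), ({1},{2,3,4,5,6}), ({2},{1,3,4,5,6}), ({3},{1,2,4,5,6}), ... (60 more)
Total ordered pairs: 64


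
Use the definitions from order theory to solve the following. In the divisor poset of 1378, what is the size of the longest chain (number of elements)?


A chain is a totally ordered subset; we count the number of elements in a maximum chain.
Compute, for each element x, the size of the longest chain ending at x:
  1: 1
  2: 2
  13: 2
  53: 2
  26: 3
  106: 3
  ...
A maximum chain: 1 < 2 < 26 < 1378
Number of elements in the longest chain: 4


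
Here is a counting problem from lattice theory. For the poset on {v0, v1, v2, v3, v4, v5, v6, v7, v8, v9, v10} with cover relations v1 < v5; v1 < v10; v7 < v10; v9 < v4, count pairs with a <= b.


The order relation is {(a,b) : a <= b}, reflexive so it includes (a,a).
Examples: (v0,v0), (v1,v1), (v1,v10), (v1,v5), (v10,v10), ...
Total ordered pairs: 15


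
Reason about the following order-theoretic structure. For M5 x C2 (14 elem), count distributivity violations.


Distributive law: a ^ (b v c) = (a ^ b) v (a ^ c).
Check all 14^3 = 2744 ordered triples (a,b,c).
  e.g. a=(a1,0), b=(a2,0), c=(a3,0): lhs=(a1,0) != rhs=(0,0)
  e.g. a=(a1,0), b=(a2,0), c=(a3,1): lhs=(a1,0) != rhs=(0,0)
Total violating triples: 480


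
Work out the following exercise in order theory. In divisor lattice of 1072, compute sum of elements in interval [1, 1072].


Interval [1,1072] in divisors of 1072: [1, 2, 4, 8, 16, 67, 134, 268, 536, 1072]
Sum = 2108


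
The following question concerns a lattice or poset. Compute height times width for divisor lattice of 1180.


Height = length of longest chain minus 1; width = size of largest antichain.
A maximum chain: 1 | 59 | 295 | 590 | 1180  (height 4).
A maximum antichain: {4, 10, 118, 295}  (width 4).
Product = 4 * 4 = 16


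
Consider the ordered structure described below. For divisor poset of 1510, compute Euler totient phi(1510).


phi(n) = n * prod_{p|n} (1 - 1/p).
Prime divisors of 1510: [2, 5, 151]
phi(1510) = 1510 * (1 - 1/2) * (1 - 1/5) * (1 - 1/151)
phi(1510) = 600


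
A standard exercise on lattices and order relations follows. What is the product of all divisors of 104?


Divisors of 104: [1, 2, 4, 8, 13, 26, 52, 104]
Product = n^(d(n)/2) = 104^(8/2)
Product = 116985856


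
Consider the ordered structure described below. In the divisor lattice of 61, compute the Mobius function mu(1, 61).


In a divisor lattice, mu(a,b) = mu(b/a) where mu is the classical Mobius function.
b/a = 61/1 = 61
Prime factorization of 61: primes [61]
61 is squarefree with 1 prime factor(s), so mu(61) = (-1)^1 = -1


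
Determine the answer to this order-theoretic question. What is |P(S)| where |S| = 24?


Power set = 2^n.
2^24 = 16777216


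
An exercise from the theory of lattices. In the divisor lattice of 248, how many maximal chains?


A maximal chain goes from the minimum element to a maximal element via cover relations.
Counting all min-to-max paths in the cover graph.
Total maximal chains: 4


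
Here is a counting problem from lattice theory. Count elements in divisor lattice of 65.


Divisors of 65: [1, 5, 13, 65]
Count: 4


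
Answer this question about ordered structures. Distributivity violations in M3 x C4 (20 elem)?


Distributive law: a ^ (b v c) = (a ^ b) v (a ^ c).
Check all 20^3 = 8000 ordered triples (a,b,c).
  e.g. a=(a1,0), b=(a2,0), c=(a3,0): lhs=(a1,0) != rhs=(0,0)
  e.g. a=(a1,0), b=(a2,0), c=(a3,1): lhs=(a1,0) != rhs=(0,0)
Total violating triples: 384


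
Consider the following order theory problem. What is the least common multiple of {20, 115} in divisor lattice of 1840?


In a divisor lattice, join = lcm (least common multiple).
Compute lcm iteratively: start with first element, then lcm(current, next).
Elements: [20, 115]
lcm(20,115) = 460
Final lcm = 460


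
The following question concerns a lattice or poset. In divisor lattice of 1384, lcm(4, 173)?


Join=lcm.
gcd(4,173)=1
lcm=692


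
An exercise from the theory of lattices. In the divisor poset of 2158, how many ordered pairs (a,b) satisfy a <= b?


The order relation is {(a,b) : a <= b}, reflexive so it includes (a,a).
Examples: (1,1), (1,1079), (1,13), (1,166), (1,2), ...
Total ordered pairs: 27


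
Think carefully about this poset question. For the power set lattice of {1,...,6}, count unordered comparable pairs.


A comparable pair {a,b} has a < b or b < a in the order.
Count unordered pairs where one element is strictly below the other.
Examples: {{},{1}}, {{},{2}}, {{},{3}}, {{},{4}}, ...
Total comparable pairs: 665


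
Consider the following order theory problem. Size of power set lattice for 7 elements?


Power set = 2^n.
2^7 = 128


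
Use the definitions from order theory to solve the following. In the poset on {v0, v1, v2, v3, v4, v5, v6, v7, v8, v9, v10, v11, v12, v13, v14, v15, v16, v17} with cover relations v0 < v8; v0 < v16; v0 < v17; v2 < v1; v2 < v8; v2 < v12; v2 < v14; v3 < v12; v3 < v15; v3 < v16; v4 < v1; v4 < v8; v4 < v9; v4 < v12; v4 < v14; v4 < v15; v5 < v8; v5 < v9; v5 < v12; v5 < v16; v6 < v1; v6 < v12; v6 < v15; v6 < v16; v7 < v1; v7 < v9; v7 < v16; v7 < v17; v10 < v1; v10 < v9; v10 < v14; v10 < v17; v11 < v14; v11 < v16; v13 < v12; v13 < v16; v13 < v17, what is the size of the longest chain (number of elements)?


A chain is a totally ordered subset; we count the number of elements in a maximum chain.
Compute, for each element x, the size of the longest chain ending at x:
  v0: 1
  v2: 1
  v3: 1
  v4: 1
  v5: 1
  v6: 1
  ...
A maximum chain: v2 < v1
Number of elements in the longest chain: 2


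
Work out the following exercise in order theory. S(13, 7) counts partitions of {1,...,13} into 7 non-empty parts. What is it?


S(n,k) = k*S(n-1,k) + S(n-1,k-1).
S(12,7) = 627396, S(12,6) = 1323652
S(13,7) = 7*627396 + 1323652 = 4391772 + 1323652
S(13,7) = 5715424


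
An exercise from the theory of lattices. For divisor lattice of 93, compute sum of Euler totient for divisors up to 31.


Divisors of 93 up to 31: [1, 3, 31]
phi values: [1, 2, 30]
Sum = 33


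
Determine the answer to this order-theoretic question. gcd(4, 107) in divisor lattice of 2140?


Meet=gcd.
gcd(4,107)=1


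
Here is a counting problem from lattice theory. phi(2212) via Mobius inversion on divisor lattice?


phi(n) = n * prod_{p|n} (1 - 1/p).
Prime divisors of 2212: [2, 7, 79]
phi(2212) = 2212 * (1 - 1/2) * (1 - 1/7) * (1 - 1/79)
phi(2212) = 936


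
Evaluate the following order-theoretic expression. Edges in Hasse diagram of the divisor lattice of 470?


A cover relation a -< b holds when a < b with no c strictly between.
Cover relations:
  1 -< 2
  1 -< 5
  1 -< 47
  2 -< 10
  2 -< 94
  5 -< 10
  5 -< 235
  10 -< 470
  ...4 more
Total: 12


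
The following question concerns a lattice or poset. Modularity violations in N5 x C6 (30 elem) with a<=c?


Modular law: if a <= c then a v (b ^ c) = (a v b) ^ c.
Check all triples (a,b,c) with a <= c among 30 elements.
  e.g. a=(a,0), b=(c,0), c=(b,0): lhs=(a,0) != rhs=(b,0)
  e.g. a=(a,0), b=(c,1), c=(b,0): lhs=(a,0) != rhs=(b,0)
Total violating triples: 126


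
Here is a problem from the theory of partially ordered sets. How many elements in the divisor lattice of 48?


Divisors of 48: [1, 2, 3, 4, 6, 8, 12, 16, 24, 48]
Count: 10


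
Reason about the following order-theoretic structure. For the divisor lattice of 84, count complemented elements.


An element a is complemented if some b has a meet b = bottom, a join b = top.
a is complemented iff gcd(a, n/a)=1, i.e. a is a unitary divisor of 84.
Complemented elements: 1, 3, 4, 7, 12, 21, ... (2 more)
Count: 8


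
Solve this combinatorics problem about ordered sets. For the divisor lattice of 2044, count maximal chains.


A maximal chain goes from the minimum element to a maximal element via cover relations.
Counting all min-to-max paths in the cover graph.
Total maximal chains: 12


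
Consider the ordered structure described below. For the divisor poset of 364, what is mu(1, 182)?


In a divisor lattice, mu(a,b) = mu(b/a) where mu is the classical Mobius function.
b/a = 182/1 = 182
Prime factorization of 182: primes [2, 7, 13]
182 is squarefree with 3 prime factor(s), so mu(182) = (-1)^3 = -1


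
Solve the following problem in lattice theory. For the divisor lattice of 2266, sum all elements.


sigma(n) = sum of divisors.
Divisors of 2266: [1, 2, 11, 22, 103, 206, 1133, 2266]
Sum = 3744


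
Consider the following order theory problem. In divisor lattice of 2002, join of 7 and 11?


In a divisor lattice, join = lcm (least common multiple).
gcd(7,11) = 1
lcm(7,11) = 7*11/gcd = 77/1 = 77


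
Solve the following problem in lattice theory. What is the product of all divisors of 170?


Divisors of 170: [1, 2, 5, 10, 17, 34, 85, 170]
Product = n^(d(n)/2) = 170^(8/2)
Product = 835210000


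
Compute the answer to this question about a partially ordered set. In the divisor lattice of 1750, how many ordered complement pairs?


Complement pair (a,b): a meet b = bottom, a join b = top.
Here: gcd(a,b)=1 and lcm(a,b)=1750, i.e. a*b=1750 with a,b coprime.
Pairs found: (1,1750), (2,875), (7,250), (14,125), ... (4 more)
Total ordered pairs: 8


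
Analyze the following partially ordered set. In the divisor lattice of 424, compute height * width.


Height = length of longest chain minus 1; width = size of largest antichain.
A maximum chain: 1 | 53 | 106 | 212 | 424  (height 4).
A maximum antichain: {2, 53}  (width 2).
Product = 4 * 2 = 8


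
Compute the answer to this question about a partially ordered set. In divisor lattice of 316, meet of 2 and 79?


In a divisor lattice, meet = gcd (greatest common divisor).
By Euclidean algorithm or factoring: gcd(2,79) = 1


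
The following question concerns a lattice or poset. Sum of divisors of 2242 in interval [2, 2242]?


Interval [2,2242] in divisors of 2242: [2, 38, 118, 2242]
Sum = 2400


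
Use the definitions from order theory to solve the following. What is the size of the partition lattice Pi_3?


B(n) = number of set partitions of an n-element set.
B(n) satisfies the recurrence: B(n+1) = sum_k C(n,k)*B(k).
B(3) = 5


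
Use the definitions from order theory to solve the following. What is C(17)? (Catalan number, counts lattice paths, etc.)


C(n) = C(2n, n) / (n+1).
C(34, 17) = 2333606220
C(17) = 2333606220 / 18 = 129644790


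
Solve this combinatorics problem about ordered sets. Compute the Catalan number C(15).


C(n) = C(2n, n) / (n+1).
C(30, 15) = 155117520
C(15) = 155117520 / 16 = 9694845


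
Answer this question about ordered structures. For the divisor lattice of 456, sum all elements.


sigma(n) = sum of divisors.
Divisors of 456: [1, 2, 3, 4, 6, 8, 12, 19, 24, 38, 57, 76, 114, 152, 228, 456]
Sum = 1200


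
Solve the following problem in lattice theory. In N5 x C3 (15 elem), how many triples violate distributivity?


Distributive law: a ^ (b v c) = (a ^ b) v (a ^ c).
Check all 15^3 = 3375 ordered triples (a,b,c).
  e.g. a=(b,0), b=(a,0), c=(c,0): lhs=(b,0) != rhs=(a,0)
  e.g. a=(b,0), b=(a,0), c=(c,1): lhs=(b,0) != rhs=(a,0)
Total violating triples: 54


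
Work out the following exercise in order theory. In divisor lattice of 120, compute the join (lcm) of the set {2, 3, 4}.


In a divisor lattice, join = lcm (least common multiple).
Compute lcm iteratively: start with first element, then lcm(current, next).
Elements: [2, 3, 4]
lcm(2,3) = 6
lcm(6,4) = 12
Final lcm = 12


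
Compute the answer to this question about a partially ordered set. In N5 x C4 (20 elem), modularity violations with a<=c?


Modular law: if a <= c then a v (b ^ c) = (a v b) ^ c.
Check all triples (a,b,c) with a <= c among 20 elements.
  e.g. a=(a,0), b=(c,0), c=(b,0): lhs=(a,0) != rhs=(b,0)
  e.g. a=(a,0), b=(c,1), c=(b,0): lhs=(a,0) != rhs=(b,0)
Total violating triples: 40


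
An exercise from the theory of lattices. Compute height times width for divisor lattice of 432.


Height = length of longest chain minus 1; width = size of largest antichain.
A maximum chain: 1 | 3 | 9 | 27 | 54 | 108 | 216 | 432  (height 7).
A maximum antichain: {8, 12, 18, 27}  (width 4).
Product = 7 * 4 = 28


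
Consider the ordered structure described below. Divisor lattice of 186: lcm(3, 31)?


Join=lcm.
gcd(3,31)=1
lcm=93


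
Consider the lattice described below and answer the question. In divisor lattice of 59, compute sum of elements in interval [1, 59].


Interval [1,59] in divisors of 59: [1, 59]
Sum = 60


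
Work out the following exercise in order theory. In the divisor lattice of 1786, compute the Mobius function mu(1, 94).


In a divisor lattice, mu(a,b) = mu(b/a) where mu is the classical Mobius function.
b/a = 94/1 = 94
Prime factorization of 94: primes [2, 47]
94 is squarefree with 2 prime factor(s), so mu(94) = (-1)^2 = 1


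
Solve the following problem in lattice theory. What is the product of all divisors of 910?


Divisors of 910: [1, 2, 5, 7, 10, 13, 14, 26, 35, 65, 70, 91, 130, 182, 455, 910]
Product = n^(d(n)/2) = 910^(16/2)
Product = 470252527615152100000000


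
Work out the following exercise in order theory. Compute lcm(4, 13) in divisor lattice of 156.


In a divisor lattice, join = lcm (least common multiple).
gcd(4,13) = 1
lcm(4,13) = 4*13/gcd = 52/1 = 52


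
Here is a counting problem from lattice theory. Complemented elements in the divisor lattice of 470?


An element a is complemented if some b has a meet b = bottom, a join b = top.
a is complemented iff gcd(a, n/a)=1, i.e. a is a unitary divisor of 470.
Complemented elements: 1, 2, 5, 10, 47, 94, ... (2 more)
Count: 8


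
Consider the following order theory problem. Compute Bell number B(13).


B(n) = number of set partitions of an n-element set.
B(n) satisfies the recurrence: B(n+1) = sum_k C(n,k)*B(k).
B(13) = 27644437


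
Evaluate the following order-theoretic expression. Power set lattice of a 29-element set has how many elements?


Power set = 2^n.
2^29 = 536870912


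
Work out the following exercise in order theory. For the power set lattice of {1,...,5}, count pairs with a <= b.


The order relation is {(a,b) : a <= b}, reflexive so it includes (a,a).
Examples: ({},{}), ({},{1,2}), ({},{1,2,3}), ({},{1,2,3,4}), ({},{1,2,3,4,5}), ...
Total ordered pairs: 243


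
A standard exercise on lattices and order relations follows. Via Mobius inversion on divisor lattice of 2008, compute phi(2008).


phi(n) = n * prod_{p|n} (1 - 1/p).
Prime divisors of 2008: [2, 251]
phi(2008) = 2008 * (1 - 1/2) * (1 - 1/251)
phi(2008) = 1000


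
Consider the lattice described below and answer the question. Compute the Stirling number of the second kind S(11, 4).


S(n,k) = k*S(n-1,k) + S(n-1,k-1).
S(10,4) = 34105, S(10,3) = 9330
S(11,4) = 4*34105 + 9330 = 136420 + 9330
S(11,4) = 145750


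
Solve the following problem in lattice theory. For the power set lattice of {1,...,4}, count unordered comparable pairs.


A comparable pair {a,b} has a < b or b < a in the order.
Count unordered pairs where one element is strictly below the other.
Examples: {{},{1}}, {{},{2}}, {{},{3}}, {{},{4}}, ...
Total comparable pairs: 65


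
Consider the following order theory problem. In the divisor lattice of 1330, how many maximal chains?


A maximal chain goes from the minimum element to a maximal element via cover relations.
Counting all min-to-max paths in the cover graph.
Total maximal chains: 24


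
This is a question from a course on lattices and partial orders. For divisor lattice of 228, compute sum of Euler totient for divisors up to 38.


Divisors of 228 up to 38: [1, 2, 3, 4, 6, 12, 19, 38]
phi values: [1, 1, 2, 2, 2, 4, 18, 18]
Sum = 48


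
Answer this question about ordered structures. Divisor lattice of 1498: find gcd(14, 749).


In a divisor lattice, meet = gcd (greatest common divisor).
By Euclidean algorithm or factoring: gcd(14,749) = 7


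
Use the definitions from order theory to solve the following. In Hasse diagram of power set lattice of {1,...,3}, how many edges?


A cover relation a -< b holds when a < b with no c strictly between.
Cover relations:
  {} -< {1}
  {} -< {2}
  {} -< {3}
  {1} -< {1,2}
  {1} -< {1,3}
  {2} -< {1,2}
  {2} -< {2,3}
  {3} -< {1,3}
  ...4 more
Total: 12


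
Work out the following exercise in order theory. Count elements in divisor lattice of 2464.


Divisors of 2464: [1, 2, 4, 7, 8, 11, 14, 16, 22, 28, 32, 44, 56, 77, 88, 112, 154, 176, 224, 308, 352, 616, 1232, 2464]
Count: 24


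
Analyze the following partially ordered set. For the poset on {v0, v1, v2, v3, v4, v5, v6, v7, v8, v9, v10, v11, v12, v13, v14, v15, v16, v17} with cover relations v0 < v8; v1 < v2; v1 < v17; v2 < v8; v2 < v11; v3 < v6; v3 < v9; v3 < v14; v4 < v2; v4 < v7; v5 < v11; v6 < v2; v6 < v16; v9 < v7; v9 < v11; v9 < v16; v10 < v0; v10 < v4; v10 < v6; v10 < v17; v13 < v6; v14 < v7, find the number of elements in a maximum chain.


A chain is a totally ordered subset; we count the number of elements in a maximum chain.
Compute, for each element x, the size of the longest chain ending at x:
  v1: 1
  v3: 1
  v5: 1
  v10: 1
  v12: 1
  v13: 1
  ...
A maximum chain: v10 < v4 < v2 < v8
Number of elements in the longest chain: 4


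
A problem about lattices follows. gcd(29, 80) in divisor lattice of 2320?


Meet=gcd.
gcd(29,80)=1


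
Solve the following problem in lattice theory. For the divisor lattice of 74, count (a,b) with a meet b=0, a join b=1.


Complement pair (a,b): a meet b = bottom, a join b = top.
Here: gcd(a,b)=1 and lcm(a,b)=74, i.e. a*b=74 with a,b coprime.
Pairs found: (1,74), (2,37), (37,2), (74,1)
Total ordered pairs: 4


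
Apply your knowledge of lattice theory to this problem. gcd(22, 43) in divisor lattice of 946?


Meet=gcd.
gcd(22,43)=1


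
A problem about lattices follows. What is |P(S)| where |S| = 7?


Power set = 2^n.
2^7 = 128


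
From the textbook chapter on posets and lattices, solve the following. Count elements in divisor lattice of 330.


Divisors of 330: [1, 2, 3, 5, 6, 10, 11, 15, 22, 30, 33, 55, 66, 110, 165, 330]
Count: 16


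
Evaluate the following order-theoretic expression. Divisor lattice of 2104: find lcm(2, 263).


In a divisor lattice, join = lcm (least common multiple).
gcd(2,263) = 1
lcm(2,263) = 2*263/gcd = 526/1 = 526


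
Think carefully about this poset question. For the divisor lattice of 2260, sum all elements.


sigma(n) = sum of divisors.
Divisors of 2260: [1, 2, 4, 5, 10, 20, 113, 226, 452, 565, 1130, 2260]
Sum = 4788


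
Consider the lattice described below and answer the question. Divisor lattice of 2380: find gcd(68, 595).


In a divisor lattice, meet = gcd (greatest common divisor).
By Euclidean algorithm or factoring: gcd(68,595) = 17


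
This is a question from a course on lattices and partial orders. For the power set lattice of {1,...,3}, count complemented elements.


An element a is complemented if some b has a meet b = bottom, a join b = top.
every subset A has complement S\A, so all elements are complemented.
Complemented elements: {}, {1}, {2}, {3}, {1,2}, {1,3}, ... (2 more)
Count: 8


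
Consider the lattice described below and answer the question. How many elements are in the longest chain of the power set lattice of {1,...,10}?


A chain is a totally ordered subset; we count the number of elements in a maximum chain.
Compute, for each element x, the size of the longest chain ending at x:
  {}: 1
  {1}: 2
  {2}: 2
  {3}: 2
  {4}: 2
  {5}: 2
  ...
A maximum chain: {} < {1} < {1,2} < {1,2,3} < {1,2,3,4} < {1,2,3,4,5} < {1,2,3,4,5,6} < {1,2,3,4,5,6,7} < {1,2,3,4,5,6,7,8} < {1,2,3,4,5,6,7,8,9} < {1,2,3,4,5,6,7,8,9,10}
Number of elements in the longest chain: 11


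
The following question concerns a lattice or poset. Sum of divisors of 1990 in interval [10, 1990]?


Interval [10,1990] in divisors of 1990: [10, 1990]
Sum = 2000


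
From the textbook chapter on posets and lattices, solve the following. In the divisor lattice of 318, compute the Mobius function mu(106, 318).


In a divisor lattice, mu(a,b) = mu(b/a) where mu is the classical Mobius function.
b/a = 318/106 = 3
Prime factorization of 3: primes [3]
3 is squarefree with 1 prime factor(s), so mu(3) = (-1)^1 = -1


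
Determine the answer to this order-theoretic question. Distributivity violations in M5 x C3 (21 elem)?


Distributive law: a ^ (b v c) = (a ^ b) v (a ^ c).
Check all 21^3 = 9261 ordered triples (a,b,c).
  e.g. a=(a1,0), b=(a2,0), c=(a3,0): lhs=(a1,0) != rhs=(0,0)
  e.g. a=(a1,0), b=(a2,0), c=(a3,1): lhs=(a1,0) != rhs=(0,0)
Total violating triples: 1620


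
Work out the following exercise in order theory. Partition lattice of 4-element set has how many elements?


B(n) = number of set partitions of an n-element set.
B(n) satisfies the recurrence: B(n+1) = sum_k C(n,k)*B(k).
B(4) = 15


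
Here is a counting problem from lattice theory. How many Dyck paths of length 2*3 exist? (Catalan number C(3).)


C(n) = C(2n, n) / (n+1).
C(6, 3) = 20
C(3) = 20 / 4 = 5


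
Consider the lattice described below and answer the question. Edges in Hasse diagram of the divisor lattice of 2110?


A cover relation a -< b holds when a < b with no c strictly between.
Cover relations:
  1 -< 2
  1 -< 5
  1 -< 211
  2 -< 10
  2 -< 422
  5 -< 10
  5 -< 1055
  10 -< 2110
  ...4 more
Total: 12


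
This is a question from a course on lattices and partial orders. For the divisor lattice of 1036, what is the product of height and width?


Height = length of longest chain minus 1; width = size of largest antichain.
A maximum chain: 1 | 37 | 259 | 518 | 1036  (height 4).
A maximum antichain: {4, 14, 74, 259}  (width 4).
Product = 4 * 4 = 16


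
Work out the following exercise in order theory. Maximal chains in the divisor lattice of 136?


A maximal chain goes from the minimum element to a maximal element via cover relations.
Counting all min-to-max paths in the cover graph.
Total maximal chains: 4


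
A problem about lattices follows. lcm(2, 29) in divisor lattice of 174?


Join=lcm.
gcd(2,29)=1
lcm=58


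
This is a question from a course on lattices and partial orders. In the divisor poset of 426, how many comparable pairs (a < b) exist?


A comparable pair {a,b} has a < b or b < a in the order.
Count unordered pairs where one element is strictly below the other.
Examples: {1,2}, {1,3}, {1,6}, {1,71}, ...
Total comparable pairs: 19


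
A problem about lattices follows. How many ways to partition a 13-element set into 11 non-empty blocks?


S(n,k) = k*S(n-1,k) + S(n-1,k-1).
S(12,11) = 66, S(12,10) = 1705
S(13,11) = 11*66 + 1705 = 726 + 1705
S(13,11) = 2431


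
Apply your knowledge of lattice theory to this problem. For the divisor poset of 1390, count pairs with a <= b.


The order relation is {(a,b) : a <= b}, reflexive so it includes (a,a).
Examples: (1,1), (1,10), (1,139), (1,1390), (1,2), ...
Total ordered pairs: 27


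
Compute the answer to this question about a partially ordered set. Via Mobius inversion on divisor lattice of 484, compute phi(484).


phi(n) = n * prod_{p|n} (1 - 1/p).
Prime divisors of 484: [2, 11]
phi(484) = 484 * (1 - 1/2) * (1 - 1/11)
phi(484) = 220


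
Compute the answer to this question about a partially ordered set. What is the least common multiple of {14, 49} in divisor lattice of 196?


In a divisor lattice, join = lcm (least common multiple).
Compute lcm iteratively: start with first element, then lcm(current, next).
Elements: [14, 49]
lcm(14,49) = 98
Final lcm = 98


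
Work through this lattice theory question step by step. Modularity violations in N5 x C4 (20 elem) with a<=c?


Modular law: if a <= c then a v (b ^ c) = (a v b) ^ c.
Check all triples (a,b,c) with a <= c among 20 elements.
  e.g. a=(a,0), b=(c,0), c=(b,0): lhs=(a,0) != rhs=(b,0)
  e.g. a=(a,0), b=(c,1), c=(b,0): lhs=(a,0) != rhs=(b,0)
Total violating triples: 40


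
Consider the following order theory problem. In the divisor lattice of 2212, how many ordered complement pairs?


Complement pair (a,b): a meet b = bottom, a join b = top.
Here: gcd(a,b)=1 and lcm(a,b)=2212, i.e. a*b=2212 with a,b coprime.
Pairs found: (1,2212), (4,553), (7,316), (28,79), ... (4 more)
Total ordered pairs: 8


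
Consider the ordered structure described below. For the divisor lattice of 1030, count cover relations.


A cover relation a -< b holds when a < b with no c strictly between.
Cover relations:
  1 -< 2
  1 -< 5
  1 -< 103
  2 -< 10
  2 -< 206
  5 -< 10
  5 -< 515
  10 -< 1030
  ...4 more
Total: 12


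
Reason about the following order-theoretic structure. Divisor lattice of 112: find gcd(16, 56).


In a divisor lattice, meet = gcd (greatest common divisor).
By Euclidean algorithm or factoring: gcd(16,56) = 8


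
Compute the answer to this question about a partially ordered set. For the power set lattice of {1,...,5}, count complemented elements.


An element a is complemented if some b has a meet b = bottom, a join b = top.
every subset A has complement S\A, so all elements are complemented.
Complemented elements: {}, {1}, {2}, {3}, {4}, {5}, ... (26 more)
Count: 32


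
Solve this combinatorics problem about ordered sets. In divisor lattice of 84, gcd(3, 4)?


Meet=gcd.
gcd(3,4)=1


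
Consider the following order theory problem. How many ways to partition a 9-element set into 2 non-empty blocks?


S(n,k) = k*S(n-1,k) + S(n-1,k-1).
S(8,2) = 127, S(8,1) = 1
S(9,2) = 2*127 + 1 = 254 + 1
S(9,2) = 255


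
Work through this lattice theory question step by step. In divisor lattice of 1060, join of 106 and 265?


In a divisor lattice, join = lcm (least common multiple).
gcd(106,265) = 53
lcm(106,265) = 106*265/gcd = 28090/53 = 530
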